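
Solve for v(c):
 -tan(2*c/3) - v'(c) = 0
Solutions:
 v(c) = C1 + 3*log(cos(2*c/3))/2


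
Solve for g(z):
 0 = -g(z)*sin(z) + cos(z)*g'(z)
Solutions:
 g(z) = C1/cos(z)


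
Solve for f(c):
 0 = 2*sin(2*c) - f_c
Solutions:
 f(c) = C1 - cos(2*c)


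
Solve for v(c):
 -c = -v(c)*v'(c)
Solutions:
 v(c) = -sqrt(C1 + c^2)
 v(c) = sqrt(C1 + c^2)


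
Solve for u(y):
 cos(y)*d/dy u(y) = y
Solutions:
 u(y) = C1 + Integral(y/cos(y), y)


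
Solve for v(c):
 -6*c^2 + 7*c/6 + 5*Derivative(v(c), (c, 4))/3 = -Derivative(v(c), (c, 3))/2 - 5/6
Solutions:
 v(c) = C1 + C2*c + C3*c^2 + C4*exp(-3*c/10) + c^5/5 - 247*c^4/72 + 2455*c^3/54


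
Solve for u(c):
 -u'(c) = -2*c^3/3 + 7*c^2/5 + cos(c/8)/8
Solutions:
 u(c) = C1 + c^4/6 - 7*c^3/15 - sin(c/8)


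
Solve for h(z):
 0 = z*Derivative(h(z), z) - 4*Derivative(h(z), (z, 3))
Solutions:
 h(z) = C1 + Integral(C2*airyai(2^(1/3)*z/2) + C3*airybi(2^(1/3)*z/2), z)


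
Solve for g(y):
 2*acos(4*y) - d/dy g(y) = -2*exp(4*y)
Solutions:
 g(y) = C1 + 2*y*acos(4*y) - sqrt(1 - 16*y^2)/2 + exp(4*y)/2


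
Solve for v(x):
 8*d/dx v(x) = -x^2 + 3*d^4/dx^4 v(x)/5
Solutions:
 v(x) = C1 + C4*exp(2*3^(2/3)*5^(1/3)*x/3) - x^3/24 + (C2*sin(3^(1/6)*5^(1/3)*x) + C3*cos(3^(1/6)*5^(1/3)*x))*exp(-3^(2/3)*5^(1/3)*x/3)


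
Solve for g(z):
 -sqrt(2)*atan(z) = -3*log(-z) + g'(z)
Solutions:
 g(z) = C1 + 3*z*log(-z) - 3*z - sqrt(2)*(z*atan(z) - log(z^2 + 1)/2)


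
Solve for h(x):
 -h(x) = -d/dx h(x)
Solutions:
 h(x) = C1*exp(x)


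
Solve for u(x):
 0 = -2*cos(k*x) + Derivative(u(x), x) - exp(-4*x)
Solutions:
 u(x) = C1 - exp(-4*x)/4 + 2*sin(k*x)/k


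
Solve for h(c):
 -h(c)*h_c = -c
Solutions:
 h(c) = -sqrt(C1 + c^2)
 h(c) = sqrt(C1 + c^2)


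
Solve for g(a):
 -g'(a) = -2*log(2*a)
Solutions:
 g(a) = C1 + 2*a*log(a) - 2*a + a*log(4)


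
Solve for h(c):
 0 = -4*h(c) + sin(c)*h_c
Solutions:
 h(c) = C1*(cos(c)^2 - 2*cos(c) + 1)/(cos(c)^2 + 2*cos(c) + 1)


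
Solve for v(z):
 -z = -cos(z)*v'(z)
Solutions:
 v(z) = C1 + Integral(z/cos(z), z)


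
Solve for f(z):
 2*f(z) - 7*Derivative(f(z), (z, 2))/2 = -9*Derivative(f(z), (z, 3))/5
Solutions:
 f(z) = C1*exp(z*(245*5^(2/3)/(108*sqrt(519) + 8921)^(1/3) + 5^(1/3)*(108*sqrt(519) + 8921)^(1/3) + 70)/108)*sin(sqrt(3)*5^(1/3)*z*(-(108*sqrt(519) + 8921)^(1/3) + 245*5^(1/3)/(108*sqrt(519) + 8921)^(1/3))/108) + C2*exp(z*(245*5^(2/3)/(108*sqrt(519) + 8921)^(1/3) + 5^(1/3)*(108*sqrt(519) + 8921)^(1/3) + 70)/108)*cos(sqrt(3)*5^(1/3)*z*(-(108*sqrt(519) + 8921)^(1/3) + 245*5^(1/3)/(108*sqrt(519) + 8921)^(1/3))/108) + C3*exp(z*(-5^(1/3)*(108*sqrt(519) + 8921)^(1/3) - 245*5^(2/3)/(108*sqrt(519) + 8921)^(1/3) + 35)/54)


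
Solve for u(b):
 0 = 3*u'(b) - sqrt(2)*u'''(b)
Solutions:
 u(b) = C1 + C2*exp(-2^(3/4)*sqrt(3)*b/2) + C3*exp(2^(3/4)*sqrt(3)*b/2)


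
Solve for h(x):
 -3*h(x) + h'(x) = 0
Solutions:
 h(x) = C1*exp(3*x)


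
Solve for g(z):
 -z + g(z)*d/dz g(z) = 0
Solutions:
 g(z) = -sqrt(C1 + z^2)
 g(z) = sqrt(C1 + z^2)


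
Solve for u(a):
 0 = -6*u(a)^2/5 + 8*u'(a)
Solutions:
 u(a) = -20/(C1 + 3*a)


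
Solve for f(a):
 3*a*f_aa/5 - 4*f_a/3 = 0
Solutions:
 f(a) = C1 + C2*a^(29/9)


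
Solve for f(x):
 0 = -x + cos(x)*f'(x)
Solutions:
 f(x) = C1 + Integral(x/cos(x), x)


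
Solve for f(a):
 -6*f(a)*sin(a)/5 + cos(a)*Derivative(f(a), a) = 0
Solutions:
 f(a) = C1/cos(a)^(6/5)


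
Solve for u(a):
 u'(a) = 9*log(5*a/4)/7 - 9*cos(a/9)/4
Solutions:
 u(a) = C1 + 9*a*log(a)/7 - 18*a*log(2)/7 - 9*a/7 + 9*a*log(5)/7 - 81*sin(a/9)/4


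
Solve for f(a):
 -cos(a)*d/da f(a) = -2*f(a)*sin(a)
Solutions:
 f(a) = C1/cos(a)^2


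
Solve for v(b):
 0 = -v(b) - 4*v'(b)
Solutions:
 v(b) = C1*exp(-b/4)


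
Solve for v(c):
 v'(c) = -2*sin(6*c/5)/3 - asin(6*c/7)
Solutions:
 v(c) = C1 - c*asin(6*c/7) - sqrt(49 - 36*c^2)/6 + 5*cos(6*c/5)/9


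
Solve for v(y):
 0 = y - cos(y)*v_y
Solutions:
 v(y) = C1 + Integral(y/cos(y), y)


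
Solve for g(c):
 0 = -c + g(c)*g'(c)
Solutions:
 g(c) = -sqrt(C1 + c^2)
 g(c) = sqrt(C1 + c^2)


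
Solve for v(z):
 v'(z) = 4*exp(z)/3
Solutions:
 v(z) = C1 + 4*exp(z)/3


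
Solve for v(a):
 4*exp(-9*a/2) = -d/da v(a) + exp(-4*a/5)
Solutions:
 v(a) = C1 + 8*exp(-9*a/2)/9 - 5*exp(-4*a/5)/4


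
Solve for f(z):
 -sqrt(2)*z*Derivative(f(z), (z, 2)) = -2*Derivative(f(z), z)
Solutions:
 f(z) = C1 + C2*z^(1 + sqrt(2))


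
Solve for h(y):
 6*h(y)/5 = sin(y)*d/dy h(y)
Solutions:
 h(y) = C1*(cos(y) - 1)^(3/5)/(cos(y) + 1)^(3/5)


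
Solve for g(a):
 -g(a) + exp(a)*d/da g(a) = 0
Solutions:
 g(a) = C1*exp(-exp(-a))


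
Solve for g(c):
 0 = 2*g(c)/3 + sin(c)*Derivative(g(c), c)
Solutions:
 g(c) = C1*(cos(c) + 1)^(1/3)/(cos(c) - 1)^(1/3)


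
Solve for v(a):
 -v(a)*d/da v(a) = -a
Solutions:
 v(a) = -sqrt(C1 + a^2)
 v(a) = sqrt(C1 + a^2)


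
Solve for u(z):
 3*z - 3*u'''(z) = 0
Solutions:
 u(z) = C1 + C2*z + C3*z^2 + z^4/24


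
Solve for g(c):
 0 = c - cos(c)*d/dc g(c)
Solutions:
 g(c) = C1 + Integral(c/cos(c), c)


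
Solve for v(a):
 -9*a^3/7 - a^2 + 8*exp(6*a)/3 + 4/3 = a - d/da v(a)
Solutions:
 v(a) = C1 + 9*a^4/28 + a^3/3 + a^2/2 - 4*a/3 - 4*exp(6*a)/9


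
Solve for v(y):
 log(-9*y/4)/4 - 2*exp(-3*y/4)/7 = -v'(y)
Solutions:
 v(y) = C1 - y*log(-y)/4 + y*(-2*log(3) + 1 + 2*log(2))/4 - 8*exp(-3*y/4)/21


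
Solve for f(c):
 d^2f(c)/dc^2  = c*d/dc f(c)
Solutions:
 f(c) = C1 + C2*erfi(sqrt(2)*c/2)


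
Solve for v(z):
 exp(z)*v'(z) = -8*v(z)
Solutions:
 v(z) = C1*exp(8*exp(-z))


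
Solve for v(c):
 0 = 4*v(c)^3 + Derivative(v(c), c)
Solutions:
 v(c) = -sqrt(2)*sqrt(-1/(C1 - 4*c))/2
 v(c) = sqrt(2)*sqrt(-1/(C1 - 4*c))/2


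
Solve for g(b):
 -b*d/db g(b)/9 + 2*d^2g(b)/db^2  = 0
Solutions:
 g(b) = C1 + C2*erfi(b/6)


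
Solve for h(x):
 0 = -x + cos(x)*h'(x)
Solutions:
 h(x) = C1 + Integral(x/cos(x), x)


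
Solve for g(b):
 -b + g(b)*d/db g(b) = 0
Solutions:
 g(b) = -sqrt(C1 + b^2)
 g(b) = sqrt(C1 + b^2)


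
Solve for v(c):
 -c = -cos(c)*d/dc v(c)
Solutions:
 v(c) = C1 + Integral(c/cos(c), c)


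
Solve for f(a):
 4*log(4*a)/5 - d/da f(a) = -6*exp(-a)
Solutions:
 f(a) = C1 + 4*a*log(a)/5 + 4*a*(-1 + 2*log(2))/5 - 6*exp(-a)


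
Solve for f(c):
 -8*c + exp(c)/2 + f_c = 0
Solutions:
 f(c) = C1 + 4*c^2 - exp(c)/2


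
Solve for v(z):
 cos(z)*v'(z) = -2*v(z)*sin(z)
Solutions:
 v(z) = C1*cos(z)^2


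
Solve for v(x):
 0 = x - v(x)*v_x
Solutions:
 v(x) = -sqrt(C1 + x^2)
 v(x) = sqrt(C1 + x^2)


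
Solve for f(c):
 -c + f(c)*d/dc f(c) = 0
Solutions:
 f(c) = -sqrt(C1 + c^2)
 f(c) = sqrt(C1 + c^2)


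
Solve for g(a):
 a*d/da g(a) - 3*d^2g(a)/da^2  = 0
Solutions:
 g(a) = C1 + C2*erfi(sqrt(6)*a/6)


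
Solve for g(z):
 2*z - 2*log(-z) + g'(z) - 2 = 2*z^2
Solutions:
 g(z) = C1 + 2*z^3/3 - z^2 + 2*z*log(-z)


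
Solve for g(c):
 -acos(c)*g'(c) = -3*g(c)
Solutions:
 g(c) = C1*exp(3*Integral(1/acos(c), c))


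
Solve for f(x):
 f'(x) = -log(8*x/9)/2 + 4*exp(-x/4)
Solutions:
 f(x) = C1 - x*log(x)/2 + x*(-3*log(2)/2 + 1/2 + log(3)) - 16*exp(-x/4)


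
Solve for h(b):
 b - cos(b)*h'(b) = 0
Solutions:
 h(b) = C1 + Integral(b/cos(b), b)


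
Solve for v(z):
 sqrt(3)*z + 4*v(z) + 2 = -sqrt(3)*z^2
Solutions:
 v(z) = -sqrt(3)*z^2/4 - sqrt(3)*z/4 - 1/2


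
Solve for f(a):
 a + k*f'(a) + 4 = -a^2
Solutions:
 f(a) = C1 - a^3/(3*k) - a^2/(2*k) - 4*a/k


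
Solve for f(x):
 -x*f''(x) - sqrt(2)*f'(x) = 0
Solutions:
 f(x) = C1 + C2*x^(1 - sqrt(2))


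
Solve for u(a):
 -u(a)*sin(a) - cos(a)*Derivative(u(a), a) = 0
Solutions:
 u(a) = C1*cos(a)


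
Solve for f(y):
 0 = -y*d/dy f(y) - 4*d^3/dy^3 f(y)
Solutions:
 f(y) = C1 + Integral(C2*airyai(-2^(1/3)*y/2) + C3*airybi(-2^(1/3)*y/2), y)


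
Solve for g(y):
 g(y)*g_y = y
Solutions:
 g(y) = -sqrt(C1 + y^2)
 g(y) = sqrt(C1 + y^2)


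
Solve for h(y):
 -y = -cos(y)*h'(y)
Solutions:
 h(y) = C1 + Integral(y/cos(y), y)


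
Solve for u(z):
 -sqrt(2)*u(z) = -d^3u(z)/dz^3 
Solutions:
 u(z) = C3*exp(2^(1/6)*z) + (C1*sin(2^(1/6)*sqrt(3)*z/2) + C2*cos(2^(1/6)*sqrt(3)*z/2))*exp(-2^(1/6)*z/2)


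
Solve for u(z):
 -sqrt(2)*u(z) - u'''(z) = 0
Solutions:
 u(z) = C3*exp(-2^(1/6)*z) + (C1*sin(2^(1/6)*sqrt(3)*z/2) + C2*cos(2^(1/6)*sqrt(3)*z/2))*exp(2^(1/6)*z/2)


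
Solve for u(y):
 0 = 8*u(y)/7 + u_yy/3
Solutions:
 u(y) = C1*sin(2*sqrt(42)*y/7) + C2*cos(2*sqrt(42)*y/7)


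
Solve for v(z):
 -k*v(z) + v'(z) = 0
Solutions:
 v(z) = C1*exp(k*z)


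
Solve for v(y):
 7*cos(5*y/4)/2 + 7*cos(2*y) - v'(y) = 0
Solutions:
 v(y) = C1 + 14*sin(5*y/4)/5 + 7*sin(2*y)/2


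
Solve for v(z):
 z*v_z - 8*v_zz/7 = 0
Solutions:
 v(z) = C1 + C2*erfi(sqrt(7)*z/4)


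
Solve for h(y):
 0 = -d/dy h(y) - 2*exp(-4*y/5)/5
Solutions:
 h(y) = C1 + exp(-4*y/5)/2


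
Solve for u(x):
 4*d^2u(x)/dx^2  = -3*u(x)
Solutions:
 u(x) = C1*sin(sqrt(3)*x/2) + C2*cos(sqrt(3)*x/2)


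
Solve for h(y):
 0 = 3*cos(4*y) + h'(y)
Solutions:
 h(y) = C1 - 3*sin(4*y)/4


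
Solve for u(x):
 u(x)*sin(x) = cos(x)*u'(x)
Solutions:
 u(x) = C1/cos(x)


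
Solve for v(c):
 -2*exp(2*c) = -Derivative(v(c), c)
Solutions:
 v(c) = C1 + exp(2*c)


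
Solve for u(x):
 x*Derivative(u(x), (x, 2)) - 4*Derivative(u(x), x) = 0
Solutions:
 u(x) = C1 + C2*x^5


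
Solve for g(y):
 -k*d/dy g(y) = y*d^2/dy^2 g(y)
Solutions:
 g(y) = C1 + y^(1 - re(k))*(C2*sin(log(y)*Abs(im(k))) + C3*cos(log(y)*im(k)))


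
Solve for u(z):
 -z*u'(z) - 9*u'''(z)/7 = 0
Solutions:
 u(z) = C1 + Integral(C2*airyai(-21^(1/3)*z/3) + C3*airybi(-21^(1/3)*z/3), z)


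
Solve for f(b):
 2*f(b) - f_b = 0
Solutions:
 f(b) = C1*exp(2*b)


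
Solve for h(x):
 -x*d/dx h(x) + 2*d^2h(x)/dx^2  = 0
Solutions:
 h(x) = C1 + C2*erfi(x/2)


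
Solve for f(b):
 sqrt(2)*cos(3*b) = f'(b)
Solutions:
 f(b) = C1 + sqrt(2)*sin(3*b)/3


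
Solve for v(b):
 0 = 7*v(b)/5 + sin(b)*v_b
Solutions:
 v(b) = C1*(cos(b) + 1)^(7/10)/(cos(b) - 1)^(7/10)


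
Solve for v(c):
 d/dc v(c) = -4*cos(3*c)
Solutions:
 v(c) = C1 - 4*sin(3*c)/3


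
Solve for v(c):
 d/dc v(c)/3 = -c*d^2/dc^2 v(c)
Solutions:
 v(c) = C1 + C2*c^(2/3)


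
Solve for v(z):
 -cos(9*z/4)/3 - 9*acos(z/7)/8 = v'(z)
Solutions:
 v(z) = C1 - 9*z*acos(z/7)/8 + 9*sqrt(49 - z^2)/8 - 4*sin(9*z/4)/27


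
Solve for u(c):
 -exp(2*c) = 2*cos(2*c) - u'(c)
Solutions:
 u(c) = C1 + exp(2*c)/2 + sin(2*c)


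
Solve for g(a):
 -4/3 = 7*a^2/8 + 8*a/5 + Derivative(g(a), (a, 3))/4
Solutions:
 g(a) = C1 + C2*a + C3*a^2 - 7*a^5/120 - 4*a^4/15 - 8*a^3/9


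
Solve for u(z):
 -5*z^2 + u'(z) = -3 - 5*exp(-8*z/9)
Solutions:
 u(z) = C1 + 5*z^3/3 - 3*z + 45*exp(-8*z/9)/8


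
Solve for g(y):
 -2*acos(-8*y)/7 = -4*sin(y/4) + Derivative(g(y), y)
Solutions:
 g(y) = C1 - 2*y*acos(-8*y)/7 - sqrt(1 - 64*y^2)/28 - 16*cos(y/4)


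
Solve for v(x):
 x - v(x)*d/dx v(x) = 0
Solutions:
 v(x) = -sqrt(C1 + x^2)
 v(x) = sqrt(C1 + x^2)


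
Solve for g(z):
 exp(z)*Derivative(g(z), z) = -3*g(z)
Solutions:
 g(z) = C1*exp(3*exp(-z))


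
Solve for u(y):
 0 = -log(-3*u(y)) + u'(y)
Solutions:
 -Integral(1/(log(-_y) + log(3)), (_y, u(y))) = C1 - y


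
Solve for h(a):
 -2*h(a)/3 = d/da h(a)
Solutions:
 h(a) = C1*exp(-2*a/3)


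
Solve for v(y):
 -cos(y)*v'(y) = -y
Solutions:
 v(y) = C1 + Integral(y/cos(y), y)


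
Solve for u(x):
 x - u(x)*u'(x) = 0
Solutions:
 u(x) = -sqrt(C1 + x^2)
 u(x) = sqrt(C1 + x^2)


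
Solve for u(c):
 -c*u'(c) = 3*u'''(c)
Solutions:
 u(c) = C1 + Integral(C2*airyai(-3^(2/3)*c/3) + C3*airybi(-3^(2/3)*c/3), c)


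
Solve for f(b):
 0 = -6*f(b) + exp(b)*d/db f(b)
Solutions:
 f(b) = C1*exp(-6*exp(-b))


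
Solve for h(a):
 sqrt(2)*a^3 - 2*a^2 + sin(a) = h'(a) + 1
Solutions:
 h(a) = C1 + sqrt(2)*a^4/4 - 2*a^3/3 - a - cos(a)


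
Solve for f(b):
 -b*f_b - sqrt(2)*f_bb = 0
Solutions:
 f(b) = C1 + C2*erf(2^(1/4)*b/2)


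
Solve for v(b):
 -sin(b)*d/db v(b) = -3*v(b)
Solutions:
 v(b) = C1*(cos(b) - 1)^(3/2)/(cos(b) + 1)^(3/2)


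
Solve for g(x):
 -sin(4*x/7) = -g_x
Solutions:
 g(x) = C1 - 7*cos(4*x/7)/4


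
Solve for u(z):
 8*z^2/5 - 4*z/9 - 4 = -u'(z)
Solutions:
 u(z) = C1 - 8*z^3/15 + 2*z^2/9 + 4*z


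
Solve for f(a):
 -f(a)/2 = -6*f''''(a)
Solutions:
 f(a) = C1*exp(-sqrt(2)*3^(3/4)*a/6) + C2*exp(sqrt(2)*3^(3/4)*a/6) + C3*sin(sqrt(2)*3^(3/4)*a/6) + C4*cos(sqrt(2)*3^(3/4)*a/6)


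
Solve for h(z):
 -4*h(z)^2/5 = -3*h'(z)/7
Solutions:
 h(z) = -15/(C1 + 28*z)


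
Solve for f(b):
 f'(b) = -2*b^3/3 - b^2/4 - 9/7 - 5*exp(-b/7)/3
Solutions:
 f(b) = C1 - b^4/6 - b^3/12 - 9*b/7 + 35*exp(-b/7)/3


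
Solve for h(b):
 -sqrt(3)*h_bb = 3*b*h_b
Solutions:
 h(b) = C1 + C2*erf(sqrt(2)*3^(1/4)*b/2)


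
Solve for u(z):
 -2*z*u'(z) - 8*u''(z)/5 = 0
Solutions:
 u(z) = C1 + C2*erf(sqrt(10)*z/4)


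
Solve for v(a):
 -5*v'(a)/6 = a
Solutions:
 v(a) = C1 - 3*a^2/5


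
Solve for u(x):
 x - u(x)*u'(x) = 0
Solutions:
 u(x) = -sqrt(C1 + x^2)
 u(x) = sqrt(C1 + x^2)


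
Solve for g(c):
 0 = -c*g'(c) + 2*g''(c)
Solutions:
 g(c) = C1 + C2*erfi(c/2)


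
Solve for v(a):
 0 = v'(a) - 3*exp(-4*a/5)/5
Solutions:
 v(a) = C1 - 3*exp(-4*a/5)/4


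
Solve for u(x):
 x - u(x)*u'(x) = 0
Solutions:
 u(x) = -sqrt(C1 + x^2)
 u(x) = sqrt(C1 + x^2)


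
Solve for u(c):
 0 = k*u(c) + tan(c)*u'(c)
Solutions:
 u(c) = C1*exp(-k*log(sin(c)))


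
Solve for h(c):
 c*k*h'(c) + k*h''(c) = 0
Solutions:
 h(c) = C1 + C2*erf(sqrt(2)*c/2)


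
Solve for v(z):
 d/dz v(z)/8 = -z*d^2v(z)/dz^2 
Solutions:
 v(z) = C1 + C2*z^(7/8)


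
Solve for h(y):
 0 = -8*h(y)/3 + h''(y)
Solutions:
 h(y) = C1*exp(-2*sqrt(6)*y/3) + C2*exp(2*sqrt(6)*y/3)


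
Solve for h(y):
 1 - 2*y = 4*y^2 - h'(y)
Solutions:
 h(y) = C1 + 4*y^3/3 + y^2 - y


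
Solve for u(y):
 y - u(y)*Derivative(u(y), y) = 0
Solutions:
 u(y) = -sqrt(C1 + y^2)
 u(y) = sqrt(C1 + y^2)


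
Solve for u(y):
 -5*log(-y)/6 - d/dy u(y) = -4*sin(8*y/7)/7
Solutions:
 u(y) = C1 - 5*y*log(-y)/6 + 5*y/6 - cos(8*y/7)/2


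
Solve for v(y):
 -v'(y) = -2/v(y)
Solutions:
 v(y) = -sqrt(C1 + 4*y)
 v(y) = sqrt(C1 + 4*y)


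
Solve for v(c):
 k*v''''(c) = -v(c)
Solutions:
 v(c) = C1*exp(-c*(-1/k)^(1/4)) + C2*exp(c*(-1/k)^(1/4)) + C3*exp(-I*c*(-1/k)^(1/4)) + C4*exp(I*c*(-1/k)^(1/4))


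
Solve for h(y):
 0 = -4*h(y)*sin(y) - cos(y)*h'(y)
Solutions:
 h(y) = C1*cos(y)^4


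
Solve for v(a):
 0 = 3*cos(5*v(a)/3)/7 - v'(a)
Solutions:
 -3*a/7 - 3*log(sin(5*v(a)/3) - 1)/10 + 3*log(sin(5*v(a)/3) + 1)/10 = C1


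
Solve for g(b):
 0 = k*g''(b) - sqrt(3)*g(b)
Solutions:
 g(b) = C1*exp(-3^(1/4)*b*sqrt(1/k)) + C2*exp(3^(1/4)*b*sqrt(1/k))


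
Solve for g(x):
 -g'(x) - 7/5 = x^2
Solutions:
 g(x) = C1 - x^3/3 - 7*x/5


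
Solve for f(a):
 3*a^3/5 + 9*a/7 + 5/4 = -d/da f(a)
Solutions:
 f(a) = C1 - 3*a^4/20 - 9*a^2/14 - 5*a/4


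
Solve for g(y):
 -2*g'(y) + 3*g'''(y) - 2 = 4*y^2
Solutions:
 g(y) = C1 + C2*exp(-sqrt(6)*y/3) + C3*exp(sqrt(6)*y/3) - 2*y^3/3 - 7*y


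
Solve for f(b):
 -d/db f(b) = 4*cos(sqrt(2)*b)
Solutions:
 f(b) = C1 - 2*sqrt(2)*sin(sqrt(2)*b)


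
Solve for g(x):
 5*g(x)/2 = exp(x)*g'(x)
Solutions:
 g(x) = C1*exp(-5*exp(-x)/2)


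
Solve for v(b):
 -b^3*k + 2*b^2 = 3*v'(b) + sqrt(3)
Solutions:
 v(b) = C1 - b^4*k/12 + 2*b^3/9 - sqrt(3)*b/3


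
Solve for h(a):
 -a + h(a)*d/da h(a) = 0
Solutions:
 h(a) = -sqrt(C1 + a^2)
 h(a) = sqrt(C1 + a^2)


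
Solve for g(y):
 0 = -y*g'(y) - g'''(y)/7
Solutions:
 g(y) = C1 + Integral(C2*airyai(-7^(1/3)*y) + C3*airybi(-7^(1/3)*y), y)


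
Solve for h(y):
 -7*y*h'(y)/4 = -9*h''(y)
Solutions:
 h(y) = C1 + C2*erfi(sqrt(14)*y/12)


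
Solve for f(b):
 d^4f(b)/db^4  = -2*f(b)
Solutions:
 f(b) = (C1*sin(2^(3/4)*b/2) + C2*cos(2^(3/4)*b/2))*exp(-2^(3/4)*b/2) + (C3*sin(2^(3/4)*b/2) + C4*cos(2^(3/4)*b/2))*exp(2^(3/4)*b/2)


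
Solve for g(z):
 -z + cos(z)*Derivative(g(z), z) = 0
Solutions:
 g(z) = C1 + Integral(z/cos(z), z)


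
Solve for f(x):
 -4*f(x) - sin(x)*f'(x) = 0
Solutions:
 f(x) = C1*(cos(x)^2 + 2*cos(x) + 1)/(cos(x)^2 - 2*cos(x) + 1)


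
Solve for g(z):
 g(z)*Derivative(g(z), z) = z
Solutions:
 g(z) = -sqrt(C1 + z^2)
 g(z) = sqrt(C1 + z^2)


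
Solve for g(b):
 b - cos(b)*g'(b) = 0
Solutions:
 g(b) = C1 + Integral(b/cos(b), b)


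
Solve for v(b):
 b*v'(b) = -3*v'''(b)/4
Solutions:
 v(b) = C1 + Integral(C2*airyai(-6^(2/3)*b/3) + C3*airybi(-6^(2/3)*b/3), b)


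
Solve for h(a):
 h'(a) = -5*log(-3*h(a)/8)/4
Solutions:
 4*Integral(1/(log(-_y) - 3*log(2) + log(3)), (_y, h(a)))/5 = C1 - a


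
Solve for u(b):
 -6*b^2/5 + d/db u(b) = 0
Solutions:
 u(b) = C1 + 2*b^3/5


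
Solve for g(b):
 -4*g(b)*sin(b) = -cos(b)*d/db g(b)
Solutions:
 g(b) = C1/cos(b)^4


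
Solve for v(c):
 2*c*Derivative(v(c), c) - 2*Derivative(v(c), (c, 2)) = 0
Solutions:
 v(c) = C1 + C2*erfi(sqrt(2)*c/2)


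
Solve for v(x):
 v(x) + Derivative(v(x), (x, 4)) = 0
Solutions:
 v(x) = (C1*sin(sqrt(2)*x/2) + C2*cos(sqrt(2)*x/2))*exp(-sqrt(2)*x/2) + (C3*sin(sqrt(2)*x/2) + C4*cos(sqrt(2)*x/2))*exp(sqrt(2)*x/2)


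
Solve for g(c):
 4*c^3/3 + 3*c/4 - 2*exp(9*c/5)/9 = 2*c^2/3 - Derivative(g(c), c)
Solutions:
 g(c) = C1 - c^4/3 + 2*c^3/9 - 3*c^2/8 + 10*exp(9*c/5)/81


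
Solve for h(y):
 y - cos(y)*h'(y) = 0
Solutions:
 h(y) = C1 + Integral(y/cos(y), y)


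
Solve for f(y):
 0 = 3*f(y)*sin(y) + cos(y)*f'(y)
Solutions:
 f(y) = C1*cos(y)^3


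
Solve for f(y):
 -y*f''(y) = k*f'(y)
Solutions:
 f(y) = C1 + y^(1 - re(k))*(C2*sin(log(y)*Abs(im(k))) + C3*cos(log(y)*im(k)))


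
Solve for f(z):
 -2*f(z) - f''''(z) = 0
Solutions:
 f(z) = (C1*sin(2^(3/4)*z/2) + C2*cos(2^(3/4)*z/2))*exp(-2^(3/4)*z/2) + (C3*sin(2^(3/4)*z/2) + C4*cos(2^(3/4)*z/2))*exp(2^(3/4)*z/2)


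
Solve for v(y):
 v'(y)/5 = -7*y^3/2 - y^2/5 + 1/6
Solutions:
 v(y) = C1 - 35*y^4/8 - y^3/3 + 5*y/6


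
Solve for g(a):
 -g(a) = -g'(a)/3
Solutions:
 g(a) = C1*exp(3*a)


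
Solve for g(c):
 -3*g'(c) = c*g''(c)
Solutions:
 g(c) = C1 + C2/c^2


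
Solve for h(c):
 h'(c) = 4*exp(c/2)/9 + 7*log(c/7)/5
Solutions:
 h(c) = C1 + 7*c*log(c)/5 + 7*c*(-log(7) - 1)/5 + 8*exp(c/2)/9


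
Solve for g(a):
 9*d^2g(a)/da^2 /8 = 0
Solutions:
 g(a) = C1 + C2*a


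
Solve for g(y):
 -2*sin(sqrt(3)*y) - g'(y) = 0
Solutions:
 g(y) = C1 + 2*sqrt(3)*cos(sqrt(3)*y)/3


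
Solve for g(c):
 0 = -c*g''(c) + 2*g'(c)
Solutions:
 g(c) = C1 + C2*c^3


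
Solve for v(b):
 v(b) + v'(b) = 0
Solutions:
 v(b) = C1*exp(-b)


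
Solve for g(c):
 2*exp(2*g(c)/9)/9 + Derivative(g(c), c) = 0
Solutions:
 g(c) = 9*log(-sqrt(-1/(C1 - 2*c))) - 9*log(2)/2 + 18*log(3)
 g(c) = 9*log(-1/(C1 - 2*c))/2 - 9*log(2)/2 + 18*log(3)


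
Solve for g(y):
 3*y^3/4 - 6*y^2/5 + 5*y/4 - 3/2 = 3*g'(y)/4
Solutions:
 g(y) = C1 + y^4/4 - 8*y^3/15 + 5*y^2/6 - 2*y


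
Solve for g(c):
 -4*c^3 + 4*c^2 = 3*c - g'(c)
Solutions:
 g(c) = C1 + c^4 - 4*c^3/3 + 3*c^2/2


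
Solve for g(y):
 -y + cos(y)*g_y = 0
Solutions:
 g(y) = C1 + Integral(y/cos(y), y)


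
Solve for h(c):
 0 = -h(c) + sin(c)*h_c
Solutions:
 h(c) = C1*sqrt(cos(c) - 1)/sqrt(cos(c) + 1)


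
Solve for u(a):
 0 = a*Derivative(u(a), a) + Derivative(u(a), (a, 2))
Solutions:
 u(a) = C1 + C2*erf(sqrt(2)*a/2)


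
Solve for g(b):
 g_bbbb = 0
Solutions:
 g(b) = C1 + C2*b + C3*b^2 + C4*b^3


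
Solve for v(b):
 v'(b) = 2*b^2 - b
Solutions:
 v(b) = C1 + 2*b^3/3 - b^2/2


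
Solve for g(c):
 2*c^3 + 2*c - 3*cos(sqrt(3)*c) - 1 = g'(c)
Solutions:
 g(c) = C1 + c^4/2 + c^2 - c - sqrt(3)*sin(sqrt(3)*c)


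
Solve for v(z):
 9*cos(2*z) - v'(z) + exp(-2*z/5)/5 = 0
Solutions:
 v(z) = C1 + 9*sin(2*z)/2 - exp(-2*z/5)/2


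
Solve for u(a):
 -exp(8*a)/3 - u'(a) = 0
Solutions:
 u(a) = C1 - exp(8*a)/24


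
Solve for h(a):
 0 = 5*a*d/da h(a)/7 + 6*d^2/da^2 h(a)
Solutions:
 h(a) = C1 + C2*erf(sqrt(105)*a/42)


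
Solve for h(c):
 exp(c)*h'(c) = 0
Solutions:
 h(c) = C1


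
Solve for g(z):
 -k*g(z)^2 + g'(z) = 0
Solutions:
 g(z) = -1/(C1 + k*z)


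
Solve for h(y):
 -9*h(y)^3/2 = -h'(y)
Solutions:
 h(y) = -sqrt(-1/(C1 + 9*y))
 h(y) = sqrt(-1/(C1 + 9*y))


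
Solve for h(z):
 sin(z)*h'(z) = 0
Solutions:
 h(z) = C1


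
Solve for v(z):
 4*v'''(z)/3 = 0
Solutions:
 v(z) = C1 + C2*z + C3*z^2


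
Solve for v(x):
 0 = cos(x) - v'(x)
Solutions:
 v(x) = C1 + sin(x)


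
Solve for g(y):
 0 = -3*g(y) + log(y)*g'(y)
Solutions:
 g(y) = C1*exp(3*li(y))


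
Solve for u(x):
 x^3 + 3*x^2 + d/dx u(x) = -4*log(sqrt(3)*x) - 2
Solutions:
 u(x) = C1 - x^4/4 - x^3 - 4*x*log(x) - x*log(9) + 2*x


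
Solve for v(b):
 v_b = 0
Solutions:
 v(b) = C1


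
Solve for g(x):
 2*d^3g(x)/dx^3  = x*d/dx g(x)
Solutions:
 g(x) = C1 + Integral(C2*airyai(2^(2/3)*x/2) + C3*airybi(2^(2/3)*x/2), x)


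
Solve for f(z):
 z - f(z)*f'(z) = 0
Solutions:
 f(z) = -sqrt(C1 + z^2)
 f(z) = sqrt(C1 + z^2)


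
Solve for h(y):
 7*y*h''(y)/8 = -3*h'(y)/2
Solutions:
 h(y) = C1 + C2/y^(5/7)


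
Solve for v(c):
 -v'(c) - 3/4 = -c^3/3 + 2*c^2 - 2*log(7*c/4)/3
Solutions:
 v(c) = C1 + c^4/12 - 2*c^3/3 + 2*c*log(c)/3 - 17*c/12 - 2*c*log(2) + 2*c*log(14)/3


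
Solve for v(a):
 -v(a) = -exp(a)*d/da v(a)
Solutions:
 v(a) = C1*exp(-exp(-a))


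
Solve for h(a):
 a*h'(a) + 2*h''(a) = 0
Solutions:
 h(a) = C1 + C2*erf(a/2)


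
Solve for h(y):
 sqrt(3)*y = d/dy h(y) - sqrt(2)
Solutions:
 h(y) = C1 + sqrt(3)*y^2/2 + sqrt(2)*y


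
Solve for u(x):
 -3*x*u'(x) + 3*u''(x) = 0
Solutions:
 u(x) = C1 + C2*erfi(sqrt(2)*x/2)


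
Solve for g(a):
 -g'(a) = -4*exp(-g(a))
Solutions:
 g(a) = log(C1 + 4*a)


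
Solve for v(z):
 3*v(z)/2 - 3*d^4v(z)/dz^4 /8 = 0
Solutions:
 v(z) = C1*exp(-sqrt(2)*z) + C2*exp(sqrt(2)*z) + C3*sin(sqrt(2)*z) + C4*cos(sqrt(2)*z)


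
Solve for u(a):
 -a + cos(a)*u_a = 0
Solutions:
 u(a) = C1 + Integral(a/cos(a), a)


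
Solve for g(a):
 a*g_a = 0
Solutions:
 g(a) = C1


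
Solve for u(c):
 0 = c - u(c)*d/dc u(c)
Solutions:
 u(c) = -sqrt(C1 + c^2)
 u(c) = sqrt(C1 + c^2)


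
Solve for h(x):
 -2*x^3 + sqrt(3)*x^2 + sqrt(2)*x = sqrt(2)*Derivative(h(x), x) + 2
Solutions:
 h(x) = C1 - sqrt(2)*x^4/4 + sqrt(6)*x^3/6 + x^2/2 - sqrt(2)*x


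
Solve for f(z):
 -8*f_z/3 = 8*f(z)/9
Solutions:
 f(z) = C1*exp(-z/3)


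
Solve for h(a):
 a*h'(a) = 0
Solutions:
 h(a) = C1


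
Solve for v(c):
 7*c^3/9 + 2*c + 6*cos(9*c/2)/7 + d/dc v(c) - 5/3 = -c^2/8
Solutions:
 v(c) = C1 - 7*c^4/36 - c^3/24 - c^2 + 5*c/3 - 4*sin(9*c/2)/21


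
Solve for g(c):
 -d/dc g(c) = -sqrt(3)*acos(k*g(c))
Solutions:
 Integral(1/acos(_y*k), (_y, g(c))) = C1 + sqrt(3)*c


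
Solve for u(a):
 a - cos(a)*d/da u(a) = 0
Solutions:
 u(a) = C1 + Integral(a/cos(a), a)


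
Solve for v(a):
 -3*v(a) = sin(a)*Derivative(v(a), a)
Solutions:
 v(a) = C1*(cos(a) + 1)^(3/2)/(cos(a) - 1)^(3/2)


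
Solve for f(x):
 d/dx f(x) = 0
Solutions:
 f(x) = C1


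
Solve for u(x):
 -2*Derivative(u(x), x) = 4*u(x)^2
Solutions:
 u(x) = 1/(C1 + 2*x)


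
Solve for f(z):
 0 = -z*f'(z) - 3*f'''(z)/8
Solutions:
 f(z) = C1 + Integral(C2*airyai(-2*3^(2/3)*z/3) + C3*airybi(-2*3^(2/3)*z/3), z)


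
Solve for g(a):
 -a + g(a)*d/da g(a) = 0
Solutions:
 g(a) = -sqrt(C1 + a^2)
 g(a) = sqrt(C1 + a^2)


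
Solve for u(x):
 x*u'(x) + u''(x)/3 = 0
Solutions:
 u(x) = C1 + C2*erf(sqrt(6)*x/2)


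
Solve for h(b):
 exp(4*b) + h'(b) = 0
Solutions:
 h(b) = C1 - exp(4*b)/4


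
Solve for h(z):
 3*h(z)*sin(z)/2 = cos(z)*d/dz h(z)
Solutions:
 h(z) = C1/cos(z)^(3/2)


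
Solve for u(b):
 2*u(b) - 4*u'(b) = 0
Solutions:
 u(b) = C1*exp(b/2)


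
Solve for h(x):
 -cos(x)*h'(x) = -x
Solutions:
 h(x) = C1 + Integral(x/cos(x), x)


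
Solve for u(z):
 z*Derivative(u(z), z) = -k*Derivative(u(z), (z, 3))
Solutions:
 u(z) = C1 + Integral(C2*airyai(z*(-1/k)^(1/3)) + C3*airybi(z*(-1/k)^(1/3)), z)


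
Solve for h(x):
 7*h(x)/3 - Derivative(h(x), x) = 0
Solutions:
 h(x) = C1*exp(7*x/3)


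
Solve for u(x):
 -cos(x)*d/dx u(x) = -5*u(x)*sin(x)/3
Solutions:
 u(x) = C1/cos(x)^(5/3)


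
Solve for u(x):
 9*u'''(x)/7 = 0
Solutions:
 u(x) = C1 + C2*x + C3*x^2


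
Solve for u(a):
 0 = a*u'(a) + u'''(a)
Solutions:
 u(a) = C1 + Integral(C2*airyai(-a) + C3*airybi(-a), a)


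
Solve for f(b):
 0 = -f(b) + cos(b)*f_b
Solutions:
 f(b) = C1*sqrt(sin(b) + 1)/sqrt(sin(b) - 1)


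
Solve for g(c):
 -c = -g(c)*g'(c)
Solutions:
 g(c) = -sqrt(C1 + c^2)
 g(c) = sqrt(C1 + c^2)


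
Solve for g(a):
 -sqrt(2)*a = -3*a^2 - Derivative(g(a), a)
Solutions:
 g(a) = C1 - a^3 + sqrt(2)*a^2/2


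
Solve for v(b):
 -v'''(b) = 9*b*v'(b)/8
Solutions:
 v(b) = C1 + Integral(C2*airyai(-3^(2/3)*b/2) + C3*airybi(-3^(2/3)*b/2), b)


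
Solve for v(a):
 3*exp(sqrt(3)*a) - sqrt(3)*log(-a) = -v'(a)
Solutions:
 v(a) = C1 + sqrt(3)*a*log(-a) - sqrt(3)*a - sqrt(3)*exp(sqrt(3)*a)


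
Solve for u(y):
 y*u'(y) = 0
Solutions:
 u(y) = C1


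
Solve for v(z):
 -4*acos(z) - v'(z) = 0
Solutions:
 v(z) = C1 - 4*z*acos(z) + 4*sqrt(1 - z^2)


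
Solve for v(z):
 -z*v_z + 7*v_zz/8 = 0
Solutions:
 v(z) = C1 + C2*erfi(2*sqrt(7)*z/7)


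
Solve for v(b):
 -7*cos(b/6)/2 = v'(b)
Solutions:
 v(b) = C1 - 21*sin(b/6)


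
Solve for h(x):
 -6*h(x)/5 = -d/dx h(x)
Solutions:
 h(x) = C1*exp(6*x/5)


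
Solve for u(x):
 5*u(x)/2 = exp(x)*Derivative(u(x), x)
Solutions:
 u(x) = C1*exp(-5*exp(-x)/2)


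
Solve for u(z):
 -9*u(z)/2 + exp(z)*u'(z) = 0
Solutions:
 u(z) = C1*exp(-9*exp(-z)/2)


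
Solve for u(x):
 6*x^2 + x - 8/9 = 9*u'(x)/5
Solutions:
 u(x) = C1 + 10*x^3/9 + 5*x^2/18 - 40*x/81


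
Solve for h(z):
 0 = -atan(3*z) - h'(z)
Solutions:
 h(z) = C1 - z*atan(3*z) + log(9*z^2 + 1)/6


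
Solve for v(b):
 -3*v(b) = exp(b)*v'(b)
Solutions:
 v(b) = C1*exp(3*exp(-b))


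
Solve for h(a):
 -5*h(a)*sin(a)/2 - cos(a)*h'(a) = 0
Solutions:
 h(a) = C1*cos(a)^(5/2)


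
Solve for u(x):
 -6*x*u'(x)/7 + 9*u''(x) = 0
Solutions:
 u(x) = C1 + C2*erfi(sqrt(21)*x/21)


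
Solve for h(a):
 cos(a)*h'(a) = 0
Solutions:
 h(a) = C1


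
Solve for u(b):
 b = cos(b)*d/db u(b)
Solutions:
 u(b) = C1 + Integral(b/cos(b), b)


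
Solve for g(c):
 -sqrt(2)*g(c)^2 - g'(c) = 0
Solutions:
 g(c) = 1/(C1 + sqrt(2)*c)


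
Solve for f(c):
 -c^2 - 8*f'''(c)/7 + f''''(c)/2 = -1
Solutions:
 f(c) = C1 + C2*c + C3*c^2 + C4*exp(16*c/7) - 7*c^5/480 - 49*c^4/1536 + 553*c^3/6144


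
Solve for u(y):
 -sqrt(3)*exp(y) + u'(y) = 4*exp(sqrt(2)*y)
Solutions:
 u(y) = C1 + sqrt(3)*exp(y) + 2*sqrt(2)*exp(sqrt(2)*y)


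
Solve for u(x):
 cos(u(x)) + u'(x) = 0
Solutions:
 u(x) = pi - asin((C1 + exp(2*x))/(C1 - exp(2*x)))
 u(x) = asin((C1 + exp(2*x))/(C1 - exp(2*x)))


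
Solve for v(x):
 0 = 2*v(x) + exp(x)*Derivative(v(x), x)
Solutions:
 v(x) = C1*exp(2*exp(-x))


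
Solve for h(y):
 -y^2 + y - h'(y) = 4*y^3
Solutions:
 h(y) = C1 - y^4 - y^3/3 + y^2/2


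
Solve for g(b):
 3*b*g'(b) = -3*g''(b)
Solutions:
 g(b) = C1 + C2*erf(sqrt(2)*b/2)


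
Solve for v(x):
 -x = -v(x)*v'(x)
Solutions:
 v(x) = -sqrt(C1 + x^2)
 v(x) = sqrt(C1 + x^2)


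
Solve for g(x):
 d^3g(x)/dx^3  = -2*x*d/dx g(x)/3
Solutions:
 g(x) = C1 + Integral(C2*airyai(-2^(1/3)*3^(2/3)*x/3) + C3*airybi(-2^(1/3)*3^(2/3)*x/3), x)


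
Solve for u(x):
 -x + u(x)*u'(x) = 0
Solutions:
 u(x) = -sqrt(C1 + x^2)
 u(x) = sqrt(C1 + x^2)


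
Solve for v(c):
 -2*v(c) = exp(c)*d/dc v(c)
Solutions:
 v(c) = C1*exp(2*exp(-c))


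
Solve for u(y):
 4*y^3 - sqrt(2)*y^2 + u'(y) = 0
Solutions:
 u(y) = C1 - y^4 + sqrt(2)*y^3/3


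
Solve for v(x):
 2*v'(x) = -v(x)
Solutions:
 v(x) = C1*exp(-x/2)


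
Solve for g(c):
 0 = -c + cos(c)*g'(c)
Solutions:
 g(c) = C1 + Integral(c/cos(c), c)


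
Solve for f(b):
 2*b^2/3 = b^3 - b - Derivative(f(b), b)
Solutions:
 f(b) = C1 + b^4/4 - 2*b^3/9 - b^2/2


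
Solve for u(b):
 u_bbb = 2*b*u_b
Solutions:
 u(b) = C1 + Integral(C2*airyai(2^(1/3)*b) + C3*airybi(2^(1/3)*b), b)


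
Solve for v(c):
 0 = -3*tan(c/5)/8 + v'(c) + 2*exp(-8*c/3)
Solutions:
 v(c) = C1 + 15*log(tan(c/5)^2 + 1)/16 + 3*exp(-8*c/3)/4


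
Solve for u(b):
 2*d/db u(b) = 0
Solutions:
 u(b) = C1


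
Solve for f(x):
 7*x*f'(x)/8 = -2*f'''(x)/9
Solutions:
 f(x) = C1 + Integral(C2*airyai(-2^(2/3)*63^(1/3)*x/4) + C3*airybi(-2^(2/3)*63^(1/3)*x/4), x)


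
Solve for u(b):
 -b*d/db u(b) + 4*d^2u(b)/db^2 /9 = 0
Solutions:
 u(b) = C1 + C2*erfi(3*sqrt(2)*b/4)


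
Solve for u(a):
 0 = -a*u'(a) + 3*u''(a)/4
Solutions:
 u(a) = C1 + C2*erfi(sqrt(6)*a/3)


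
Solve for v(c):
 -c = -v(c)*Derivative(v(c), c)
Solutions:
 v(c) = -sqrt(C1 + c^2)
 v(c) = sqrt(C1 + c^2)


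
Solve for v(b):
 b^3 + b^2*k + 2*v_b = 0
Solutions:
 v(b) = C1 - b^4/8 - b^3*k/6


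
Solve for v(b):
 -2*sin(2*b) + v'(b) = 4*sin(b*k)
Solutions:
 v(b) = C1 - cos(2*b) - 4*cos(b*k)/k


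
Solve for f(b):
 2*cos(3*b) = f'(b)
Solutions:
 f(b) = C1 + 2*sin(3*b)/3


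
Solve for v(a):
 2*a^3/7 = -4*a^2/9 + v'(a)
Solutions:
 v(a) = C1 + a^4/14 + 4*a^3/27


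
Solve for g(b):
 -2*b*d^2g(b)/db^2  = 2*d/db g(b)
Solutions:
 g(b) = C1 + C2*log(b)


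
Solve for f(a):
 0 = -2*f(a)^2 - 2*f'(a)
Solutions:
 f(a) = 1/(C1 + a)


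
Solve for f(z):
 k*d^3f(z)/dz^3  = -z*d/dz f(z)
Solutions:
 f(z) = C1 + Integral(C2*airyai(z*(-1/k)^(1/3)) + C3*airybi(z*(-1/k)^(1/3)), z)


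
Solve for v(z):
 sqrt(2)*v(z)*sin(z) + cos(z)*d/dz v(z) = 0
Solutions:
 v(z) = C1*cos(z)^(sqrt(2))


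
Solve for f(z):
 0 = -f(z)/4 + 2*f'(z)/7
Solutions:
 f(z) = C1*exp(7*z/8)


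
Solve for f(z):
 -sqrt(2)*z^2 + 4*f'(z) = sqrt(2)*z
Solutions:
 f(z) = C1 + sqrt(2)*z^3/12 + sqrt(2)*z^2/8


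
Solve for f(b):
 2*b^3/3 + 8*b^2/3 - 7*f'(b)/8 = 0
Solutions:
 f(b) = C1 + 4*b^4/21 + 64*b^3/63


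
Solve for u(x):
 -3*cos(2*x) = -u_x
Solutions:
 u(x) = C1 + 3*sin(2*x)/2


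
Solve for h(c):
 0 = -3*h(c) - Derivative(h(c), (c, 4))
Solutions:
 h(c) = (C1*sin(sqrt(2)*3^(1/4)*c/2) + C2*cos(sqrt(2)*3^(1/4)*c/2))*exp(-sqrt(2)*3^(1/4)*c/2) + (C3*sin(sqrt(2)*3^(1/4)*c/2) + C4*cos(sqrt(2)*3^(1/4)*c/2))*exp(sqrt(2)*3^(1/4)*c/2)


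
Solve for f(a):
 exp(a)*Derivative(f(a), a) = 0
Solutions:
 f(a) = C1


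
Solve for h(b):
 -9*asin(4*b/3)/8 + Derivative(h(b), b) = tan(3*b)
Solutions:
 h(b) = C1 + 9*b*asin(4*b/3)/8 + 9*sqrt(9 - 16*b^2)/32 - log(cos(3*b))/3


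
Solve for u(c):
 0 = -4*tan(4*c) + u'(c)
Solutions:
 u(c) = C1 - log(cos(4*c))


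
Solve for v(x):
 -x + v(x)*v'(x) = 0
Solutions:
 v(x) = -sqrt(C1 + x^2)
 v(x) = sqrt(C1 + x^2)


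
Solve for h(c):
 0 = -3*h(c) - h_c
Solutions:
 h(c) = C1*exp(-3*c)


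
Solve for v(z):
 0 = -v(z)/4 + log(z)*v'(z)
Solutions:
 v(z) = C1*exp(li(z)/4)


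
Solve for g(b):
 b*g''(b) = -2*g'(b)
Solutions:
 g(b) = C1 + C2/b


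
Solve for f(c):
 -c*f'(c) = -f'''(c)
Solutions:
 f(c) = C1 + Integral(C2*airyai(c) + C3*airybi(c), c)


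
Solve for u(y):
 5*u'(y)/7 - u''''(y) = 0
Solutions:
 u(y) = C1 + C4*exp(5^(1/3)*7^(2/3)*y/7) + (C2*sin(sqrt(3)*5^(1/3)*7^(2/3)*y/14) + C3*cos(sqrt(3)*5^(1/3)*7^(2/3)*y/14))*exp(-5^(1/3)*7^(2/3)*y/14)


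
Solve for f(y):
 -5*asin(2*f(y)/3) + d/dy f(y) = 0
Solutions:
 Integral(1/asin(2*_y/3), (_y, f(y))) = C1 + 5*y


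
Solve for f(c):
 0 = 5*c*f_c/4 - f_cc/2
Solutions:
 f(c) = C1 + C2*erfi(sqrt(5)*c/2)


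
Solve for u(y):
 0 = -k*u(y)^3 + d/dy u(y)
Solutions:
 u(y) = -sqrt(2)*sqrt(-1/(C1 + k*y))/2
 u(y) = sqrt(2)*sqrt(-1/(C1 + k*y))/2


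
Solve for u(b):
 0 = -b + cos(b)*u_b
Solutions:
 u(b) = C1 + Integral(b/cos(b), b)


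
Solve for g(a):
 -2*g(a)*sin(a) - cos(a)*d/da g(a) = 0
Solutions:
 g(a) = C1*cos(a)^2


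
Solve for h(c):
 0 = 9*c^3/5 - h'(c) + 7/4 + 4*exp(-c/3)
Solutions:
 h(c) = C1 + 9*c^4/20 + 7*c/4 - 12*exp(-c/3)


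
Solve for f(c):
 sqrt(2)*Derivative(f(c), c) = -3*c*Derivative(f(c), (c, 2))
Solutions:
 f(c) = C1 + C2*c^(1 - sqrt(2)/3)


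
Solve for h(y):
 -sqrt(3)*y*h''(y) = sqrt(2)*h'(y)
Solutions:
 h(y) = C1 + C2*y^(1 - sqrt(6)/3)


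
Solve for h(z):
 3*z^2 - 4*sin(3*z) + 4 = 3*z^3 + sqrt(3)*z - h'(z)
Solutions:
 h(z) = C1 + 3*z^4/4 - z^3 + sqrt(3)*z^2/2 - 4*z - 4*cos(3*z)/3


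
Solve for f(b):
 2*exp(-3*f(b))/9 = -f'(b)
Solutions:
 f(b) = log(C1 - 2*b/3)/3
 f(b) = log((-1 - sqrt(3)*I)*(C1 - 2*b/3)^(1/3)/2)
 f(b) = log((-1 + sqrt(3)*I)*(C1 - 2*b/3)^(1/3)/2)


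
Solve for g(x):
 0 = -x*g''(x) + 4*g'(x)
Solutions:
 g(x) = C1 + C2*x^5


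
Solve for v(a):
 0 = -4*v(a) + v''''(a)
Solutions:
 v(a) = C1*exp(-sqrt(2)*a) + C2*exp(sqrt(2)*a) + C3*sin(sqrt(2)*a) + C4*cos(sqrt(2)*a)


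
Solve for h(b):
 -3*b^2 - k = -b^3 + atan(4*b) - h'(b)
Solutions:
 h(b) = C1 - b^4/4 + b^3 + b*k + b*atan(4*b) - log(16*b^2 + 1)/8


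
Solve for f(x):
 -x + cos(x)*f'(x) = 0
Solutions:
 f(x) = C1 + Integral(x/cos(x), x)


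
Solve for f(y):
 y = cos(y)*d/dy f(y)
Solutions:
 f(y) = C1 + Integral(y/cos(y), y)


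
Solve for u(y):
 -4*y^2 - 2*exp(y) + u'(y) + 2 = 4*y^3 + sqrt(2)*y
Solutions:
 u(y) = C1 + y^4 + 4*y^3/3 + sqrt(2)*y^2/2 - 2*y + 2*exp(y)


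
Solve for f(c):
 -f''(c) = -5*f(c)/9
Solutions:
 f(c) = C1*exp(-sqrt(5)*c/3) + C2*exp(sqrt(5)*c/3)


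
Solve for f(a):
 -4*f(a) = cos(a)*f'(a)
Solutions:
 f(a) = C1*(sin(a)^2 - 2*sin(a) + 1)/(sin(a)^2 + 2*sin(a) + 1)


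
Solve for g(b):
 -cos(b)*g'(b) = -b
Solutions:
 g(b) = C1 + Integral(b/cos(b), b)


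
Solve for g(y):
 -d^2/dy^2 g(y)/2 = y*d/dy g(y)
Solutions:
 g(y) = C1 + C2*erf(y)


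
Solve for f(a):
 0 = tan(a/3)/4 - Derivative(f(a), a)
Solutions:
 f(a) = C1 - 3*log(cos(a/3))/4


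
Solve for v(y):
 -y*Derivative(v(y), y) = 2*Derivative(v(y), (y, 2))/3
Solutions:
 v(y) = C1 + C2*erf(sqrt(3)*y/2)


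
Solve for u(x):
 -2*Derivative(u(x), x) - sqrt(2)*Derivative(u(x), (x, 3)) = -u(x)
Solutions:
 u(x) = C1*exp(-x*(-4*2^(1/6)*3^(2/3)/(9*sqrt(2) + sqrt(6)*sqrt(16*sqrt(2) + 27))^(1/3) + 6^(1/3)*(9*sqrt(2) + sqrt(6)*sqrt(16*sqrt(2) + 27))^(1/3))/12)*sin(x*(6^(1/6)/(9*sqrt(2) + sqrt(6)*sqrt(16*sqrt(2) + 27))^(1/3) + 2^(1/3)*3^(5/6)*(9*sqrt(2) + sqrt(6)*sqrt(16*sqrt(2) + 27))^(1/3)/12)) + C2*exp(-x*(-4*2^(1/6)*3^(2/3)/(9*sqrt(2) + sqrt(6)*sqrt(16*sqrt(2) + 27))^(1/3) + 6^(1/3)*(9*sqrt(2) + sqrt(6)*sqrt(16*sqrt(2) + 27))^(1/3))/12)*cos(x*(6^(1/6)/(9*sqrt(2) + sqrt(6)*sqrt(16*sqrt(2) + 27))^(1/3) + 2^(1/3)*3^(5/6)*(9*sqrt(2) + sqrt(6)*sqrt(16*sqrt(2) + 27))^(1/3)/12)) + C3*exp(x*(-4*2^(1/6)*3^(2/3)/(9*sqrt(2) + sqrt(6)*sqrt(16*sqrt(2) + 27))^(1/3) + 6^(1/3)*(9*sqrt(2) + sqrt(6)*sqrt(16*sqrt(2) + 27))^(1/3))/6)


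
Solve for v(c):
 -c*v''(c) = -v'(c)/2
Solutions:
 v(c) = C1 + C2*c^(3/2)


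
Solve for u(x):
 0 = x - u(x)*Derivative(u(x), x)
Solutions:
 u(x) = -sqrt(C1 + x^2)
 u(x) = sqrt(C1 + x^2)


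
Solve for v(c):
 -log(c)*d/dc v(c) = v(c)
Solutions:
 v(c) = C1*exp(-li(c))


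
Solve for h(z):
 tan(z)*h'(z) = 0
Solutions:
 h(z) = C1


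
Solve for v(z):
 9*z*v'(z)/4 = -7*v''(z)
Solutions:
 v(z) = C1 + C2*erf(3*sqrt(14)*z/28)


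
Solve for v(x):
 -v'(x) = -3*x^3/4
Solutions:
 v(x) = C1 + 3*x^4/16


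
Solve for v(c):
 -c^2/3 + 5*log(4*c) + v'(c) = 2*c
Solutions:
 v(c) = C1 + c^3/9 + c^2 - 5*c*log(c) - c*log(1024) + 5*c


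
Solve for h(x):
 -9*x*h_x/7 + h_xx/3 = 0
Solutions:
 h(x) = C1 + C2*erfi(3*sqrt(42)*x/14)


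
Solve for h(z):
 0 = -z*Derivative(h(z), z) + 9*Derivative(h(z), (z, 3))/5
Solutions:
 h(z) = C1 + Integral(C2*airyai(15^(1/3)*z/3) + C3*airybi(15^(1/3)*z/3), z)


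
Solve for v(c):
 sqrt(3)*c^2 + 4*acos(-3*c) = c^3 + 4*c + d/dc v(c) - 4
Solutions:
 v(c) = C1 - c^4/4 + sqrt(3)*c^3/3 - 2*c^2 + 4*c*acos(-3*c) + 4*c + 4*sqrt(1 - 9*c^2)/3


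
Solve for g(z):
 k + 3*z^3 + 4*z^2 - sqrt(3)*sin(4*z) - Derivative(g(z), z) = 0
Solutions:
 g(z) = C1 + k*z + 3*z^4/4 + 4*z^3/3 + sqrt(3)*cos(4*z)/4


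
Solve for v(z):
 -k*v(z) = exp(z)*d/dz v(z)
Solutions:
 v(z) = C1*exp(k*exp(-z))


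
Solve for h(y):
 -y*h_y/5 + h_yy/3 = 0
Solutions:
 h(y) = C1 + C2*erfi(sqrt(30)*y/10)


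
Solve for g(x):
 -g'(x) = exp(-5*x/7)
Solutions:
 g(x) = C1 + 7*exp(-5*x/7)/5


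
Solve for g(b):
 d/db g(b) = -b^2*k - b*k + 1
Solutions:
 g(b) = C1 - b^3*k/3 - b^2*k/2 + b


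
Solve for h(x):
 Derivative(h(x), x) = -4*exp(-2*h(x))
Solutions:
 h(x) = log(-sqrt(C1 - 8*x))
 h(x) = log(C1 - 8*x)/2


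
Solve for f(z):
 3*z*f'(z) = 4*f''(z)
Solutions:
 f(z) = C1 + C2*erfi(sqrt(6)*z/4)


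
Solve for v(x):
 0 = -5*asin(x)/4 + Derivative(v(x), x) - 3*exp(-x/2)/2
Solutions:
 v(x) = C1 + 5*x*asin(x)/4 + 5*sqrt(1 - x^2)/4 - 3*exp(-x/2)


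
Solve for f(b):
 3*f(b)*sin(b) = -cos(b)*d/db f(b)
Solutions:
 f(b) = C1*cos(b)^3


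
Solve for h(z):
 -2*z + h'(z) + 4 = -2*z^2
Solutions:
 h(z) = C1 - 2*z^3/3 + z^2 - 4*z


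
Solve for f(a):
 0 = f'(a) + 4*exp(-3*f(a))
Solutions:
 f(a) = log(C1 - 12*a)/3
 f(a) = log((-3^(1/3) - 3^(5/6)*I)*(C1 - 4*a)^(1/3)/2)
 f(a) = log((-3^(1/3) + 3^(5/6)*I)*(C1 - 4*a)^(1/3)/2)


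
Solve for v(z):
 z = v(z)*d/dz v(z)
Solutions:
 v(z) = -sqrt(C1 + z^2)
 v(z) = sqrt(C1 + z^2)


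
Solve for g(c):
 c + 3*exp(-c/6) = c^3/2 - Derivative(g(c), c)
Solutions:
 g(c) = C1 + c^4/8 - c^2/2 + 18*exp(-c/6)


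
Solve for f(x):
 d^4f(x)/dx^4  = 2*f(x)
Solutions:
 f(x) = C1*exp(-2^(1/4)*x) + C2*exp(2^(1/4)*x) + C3*sin(2^(1/4)*x) + C4*cos(2^(1/4)*x)


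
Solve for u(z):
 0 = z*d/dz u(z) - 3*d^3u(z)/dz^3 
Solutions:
 u(z) = C1 + Integral(C2*airyai(3^(2/3)*z/3) + C3*airybi(3^(2/3)*z/3), z)


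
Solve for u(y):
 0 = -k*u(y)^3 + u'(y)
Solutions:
 u(y) = -sqrt(2)*sqrt(-1/(C1 + k*y))/2
 u(y) = sqrt(2)*sqrt(-1/(C1 + k*y))/2


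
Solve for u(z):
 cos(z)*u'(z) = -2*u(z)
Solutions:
 u(z) = C1*(sin(z) - 1)/(sin(z) + 1)


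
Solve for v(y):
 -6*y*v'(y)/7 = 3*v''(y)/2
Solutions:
 v(y) = C1 + C2*erf(sqrt(14)*y/7)


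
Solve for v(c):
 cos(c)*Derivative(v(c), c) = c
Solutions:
 v(c) = C1 + Integral(c/cos(c), c)


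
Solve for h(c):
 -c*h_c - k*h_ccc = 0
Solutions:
 h(c) = C1 + Integral(C2*airyai(c*(-1/k)^(1/3)) + C3*airybi(c*(-1/k)^(1/3)), c)


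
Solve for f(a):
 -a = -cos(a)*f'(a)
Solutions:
 f(a) = C1 + Integral(a/cos(a), a)


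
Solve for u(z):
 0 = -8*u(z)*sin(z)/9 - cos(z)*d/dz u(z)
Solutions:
 u(z) = C1*cos(z)^(8/9)


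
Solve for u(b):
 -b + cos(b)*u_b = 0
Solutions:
 u(b) = C1 + Integral(b/cos(b), b)
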